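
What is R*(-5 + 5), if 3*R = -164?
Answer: 0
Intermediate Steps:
R = -164/3 (R = (⅓)*(-164) = -164/3 ≈ -54.667)
R*(-5 + 5) = -164*(-5 + 5)/3 = -164/3*0 = 0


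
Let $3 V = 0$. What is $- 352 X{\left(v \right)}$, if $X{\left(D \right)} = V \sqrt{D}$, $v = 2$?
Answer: $0$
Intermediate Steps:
$V = 0$ ($V = \frac{1}{3} \cdot 0 = 0$)
$X{\left(D \right)} = 0$ ($X{\left(D \right)} = 0 \sqrt{D} = 0$)
$- 352 X{\left(v \right)} = \left(-352\right) 0 = 0$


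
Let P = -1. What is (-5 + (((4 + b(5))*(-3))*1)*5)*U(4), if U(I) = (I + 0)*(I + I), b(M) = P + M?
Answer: -4000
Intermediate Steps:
b(M) = -1 + M
U(I) = 2*I² (U(I) = I*(2*I) = 2*I²)
(-5 + (((4 + b(5))*(-3))*1)*5)*U(4) = (-5 + (((4 + (-1 + 5))*(-3))*1)*5)*(2*4²) = (-5 + (((4 + 4)*(-3))*1)*5)*(2*16) = (-5 + ((8*(-3))*1)*5)*32 = (-5 - 24*1*5)*32 = (-5 - 24*5)*32 = (-5 - 120)*32 = -125*32 = -4000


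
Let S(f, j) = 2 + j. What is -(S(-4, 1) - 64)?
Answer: 61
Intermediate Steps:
-(S(-4, 1) - 64) = -((2 + 1) - 64) = -(3 - 64) = -1*(-61) = 61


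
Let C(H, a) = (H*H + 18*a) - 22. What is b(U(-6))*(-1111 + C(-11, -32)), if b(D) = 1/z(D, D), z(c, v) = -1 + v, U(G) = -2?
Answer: 1588/3 ≈ 529.33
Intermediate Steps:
b(D) = 1/(-1 + D)
C(H, a) = -22 + H² + 18*a (C(H, a) = (H² + 18*a) - 22 = -22 + H² + 18*a)
b(U(-6))*(-1111 + C(-11, -32)) = (-1111 + (-22 + (-11)² + 18*(-32)))/(-1 - 2) = (-1111 + (-22 + 121 - 576))/(-3) = -(-1111 - 477)/3 = -⅓*(-1588) = 1588/3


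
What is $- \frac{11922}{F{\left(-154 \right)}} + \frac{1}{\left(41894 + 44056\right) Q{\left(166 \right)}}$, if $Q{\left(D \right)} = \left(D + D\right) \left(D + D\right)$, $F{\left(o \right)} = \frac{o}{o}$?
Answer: $- \frac{112946080881599}{9473752800} \approx -11922.0$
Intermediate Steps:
$F{\left(o \right)} = 1$
$Q{\left(D \right)} = 4 D^{2}$ ($Q{\left(D \right)} = 2 D 2 D = 4 D^{2}$)
$- \frac{11922}{F{\left(-154 \right)}} + \frac{1}{\left(41894 + 44056\right) Q{\left(166 \right)}} = - \frac{11922}{1} + \frac{1}{\left(41894 + 44056\right) 4 \cdot 166^{2}} = \left(-11922\right) 1 + \frac{1}{85950 \cdot 4 \cdot 27556} = -11922 + \frac{1}{85950 \cdot 110224} = -11922 + \frac{1}{85950} \cdot \frac{1}{110224} = -11922 + \frac{1}{9473752800} = - \frac{112946080881599}{9473752800}$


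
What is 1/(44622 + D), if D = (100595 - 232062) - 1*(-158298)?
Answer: 1/71453 ≈ 1.3995e-5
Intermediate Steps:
D = 26831 (D = -131467 + 158298 = 26831)
1/(44622 + D) = 1/(44622 + 26831) = 1/71453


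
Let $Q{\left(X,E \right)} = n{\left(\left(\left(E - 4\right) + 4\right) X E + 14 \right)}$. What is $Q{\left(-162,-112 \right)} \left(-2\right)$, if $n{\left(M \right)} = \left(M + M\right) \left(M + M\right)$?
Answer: $-33035898471968$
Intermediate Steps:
$n{\left(M \right)} = 4 M^{2}$ ($n{\left(M \right)} = 2 M 2 M = 4 M^{2}$)
$Q{\left(X,E \right)} = 4 \left(14 + X E^{2}\right)^{2}$ ($Q{\left(X,E \right)} = 4 \left(\left(\left(E - 4\right) + 4\right) X E + 14\right)^{2} = 4 \left(\left(\left(-4 + E\right) + 4\right) X E + 14\right)^{2} = 4 \left(E X E + 14\right)^{2} = 4 \left(X E^{2} + 14\right)^{2} = 4 \left(14 + X E^{2}\right)^{2}$)
$Q{\left(-162,-112 \right)} \left(-2\right) = 4 \left(14 - 162 \left(-112\right)^{2}\right)^{2} \left(-2\right) = 4 \left(14 - 2032128\right)^{2} \left(-2\right) = 4 \left(-2032114\right)^{2} \left(-2\right) = 4 \cdot 4129487308996 \left(-2\right) = 16517949235984 \left(-2\right) = -33035898471968$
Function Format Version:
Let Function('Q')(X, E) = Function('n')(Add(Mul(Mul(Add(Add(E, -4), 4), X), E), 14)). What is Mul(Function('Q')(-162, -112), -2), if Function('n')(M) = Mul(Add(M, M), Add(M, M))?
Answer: -33035898471968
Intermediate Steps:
Function('n')(M) = Mul(4, Pow(M, 2)) (Function('n')(M) = Mul(Mul(2, M), Mul(2, M)) = Mul(4, Pow(M, 2)))
Function('Q')(X, E) = Mul(4, Pow(Add(14, Mul(X, Pow(E, 2))), 2)) (Function('Q')(X, E) = Mul(4, Pow(Add(Mul(Mul(Add(Add(E, -4), 4), X), E), 14), 2)) = Mul(4, Pow(Add(Mul(Mul(Add(Add(-4, E), 4), X), E), 14), 2)) = Mul(4, Pow(Add(Mul(Mul(E, X), E), 14), 2)) = Mul(4, Pow(Add(Mul(X, Pow(E, 2)), 14), 2)) = Mul(4, Pow(Add(14, Mul(X, Pow(E, 2))), 2)))
Mul(Function('Q')(-162, -112), -2) = Mul(Mul(4, Pow(Add(14, Mul(-162, Pow(-112, 2))), 2)), -2) = Mul(Mul(4, Pow(Add(14, Mul(-162, 12544)), 2)), -2) = Mul(Mul(4, Pow(Add(14, -2032128), 2)), -2) = Mul(Mul(4, Pow(-2032114, 2)), -2) = Mul(Mul(4, 4129487308996), -2) = Mul(16517949235984, -2) = -33035898471968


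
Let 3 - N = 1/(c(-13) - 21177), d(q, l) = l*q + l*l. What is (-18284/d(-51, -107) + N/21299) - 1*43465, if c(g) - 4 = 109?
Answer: -164839548872038603/3792371975608 ≈ -43466.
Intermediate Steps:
c(g) = 113 (c(g) = 4 + 109 = 113)
d(q, l) = l**2 + l*q (d(q, l) = l*q + l**2 = l**2 + l*q)
N = 63193/21064 (N = 3 - 1/(113 - 21177) = 3 - 1/(-21064) = 3 - 1*(-1/21064) = 3 + 1/21064 = 63193/21064 ≈ 3.0000)
(-18284/d(-51, -107) + N/21299) - 1*43465 = (-18284*(-1/(107*(-107 - 51))) + (63193/21064)/21299) - 1*43465 = (-18284/((-107*(-158))) + (63193/21064)*(1/21299)) - 43465 = (-18284/16906 + 63193/448642136) - 43465 = (-18284*1/16906 + 63193/448642136) - 43465 = (-9142/8453 + 63193/448642136) - 43465 = -4100952236883/3792371975608 - 43465 = -164839548872038603/3792371975608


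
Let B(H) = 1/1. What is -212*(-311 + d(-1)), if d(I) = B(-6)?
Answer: 65720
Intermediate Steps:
B(H) = 1
d(I) = 1
-212*(-311 + d(-1)) = -212*(-311 + 1) = -212*(-310) = 65720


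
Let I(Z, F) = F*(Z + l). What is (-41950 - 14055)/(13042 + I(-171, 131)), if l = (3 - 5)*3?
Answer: 11201/2029 ≈ 5.5205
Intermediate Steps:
l = -6 (l = -2*3 = -6)
I(Z, F) = F*(-6 + Z) (I(Z, F) = F*(Z - 6) = F*(-6 + Z))
(-41950 - 14055)/(13042 + I(-171, 131)) = (-41950 - 14055)/(13042 + 131*(-6 - 171)) = -56005/(13042 + 131*(-177)) = -56005/(13042 - 23187) = -56005/(-10145) = -56005*(-1/10145) = 11201/2029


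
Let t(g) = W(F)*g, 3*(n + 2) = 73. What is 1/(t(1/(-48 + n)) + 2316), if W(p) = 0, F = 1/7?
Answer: 1/2316 ≈ 0.00043178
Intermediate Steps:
n = 67/3 (n = -2 + (1/3)*73 = -2 + 73/3 = 67/3 ≈ 22.333)
F = 1/7 ≈ 0.14286
t(g) = 0 (t(g) = 0*g = 0)
1/(t(1/(-48 + n)) + 2316) = 1/(0 + 2316) = 1/2316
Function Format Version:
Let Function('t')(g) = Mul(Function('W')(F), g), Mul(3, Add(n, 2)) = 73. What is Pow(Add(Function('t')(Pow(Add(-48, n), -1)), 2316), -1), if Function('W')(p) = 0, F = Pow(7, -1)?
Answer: Rational(1, 2316) ≈ 0.00043178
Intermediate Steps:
n = Rational(67, 3) (n = Add(-2, Mul(Rational(1, 3), 73)) = Add(-2, Rational(73, 3)) = Rational(67, 3) ≈ 22.333)
F = Rational(1, 7) ≈ 0.14286
Function('t')(g) = 0 (Function('t')(g) = Mul(0, g) = 0)
Pow(Add(Function('t')(Pow(Add(-48, n), -1)), 2316), -1) = Pow(Add(0, 2316), -1) = Pow(2316, -1) = Rational(1, 2316)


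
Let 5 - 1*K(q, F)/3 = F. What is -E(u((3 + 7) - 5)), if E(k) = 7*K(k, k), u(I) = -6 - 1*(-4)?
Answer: -147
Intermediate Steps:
u(I) = -2 (u(I) = -6 + 4 = -2)
K(q, F) = 15 - 3*F
E(k) = 105 - 21*k (E(k) = 7*(15 - 3*k) = 105 - 21*k)
-E(u((3 + 7) - 5)) = -(105 - 21*(-2)) = -(105 + 42) = -1*147 = -147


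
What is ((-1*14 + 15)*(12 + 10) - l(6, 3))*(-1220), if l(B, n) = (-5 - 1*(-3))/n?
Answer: -82960/3 ≈ -27653.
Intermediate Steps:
l(B, n) = -2/n (l(B, n) = (-5 + 3)/n = -2/n)
((-1*14 + 15)*(12 + 10) - l(6, 3))*(-1220) = ((-1*14 + 15)*(12 + 10) - (-2)/3)*(-1220) = ((-14 + 15)*22 - (-2)/3)*(-1220) = (1*22 - 1*(-⅔))*(-1220) = (22 + ⅔)*(-1220) = (68/3)*(-1220) = -82960/3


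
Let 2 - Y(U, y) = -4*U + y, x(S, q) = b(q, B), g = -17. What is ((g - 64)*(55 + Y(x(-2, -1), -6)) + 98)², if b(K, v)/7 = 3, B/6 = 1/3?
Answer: 139452481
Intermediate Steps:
B = 2 (B = 6/3 = 6*(⅓) = 2)
b(K, v) = 21 (b(K, v) = 7*3 = 21)
x(S, q) = 21
Y(U, y) = 2 - y + 4*U (Y(U, y) = 2 - (-4*U + y) = 2 - (y - 4*U) = 2 + (-y + 4*U) = 2 - y + 4*U)
((g - 64)*(55 + Y(x(-2, -1), -6)) + 98)² = ((-17 - 64)*(55 + (2 - 1*(-6) + 4*21)) + 98)² = (-81*(55 + (2 + 6 + 84)) + 98)² = (-81*(55 + 92) + 98)² = (-81*147 + 98)² = (-11907 + 98)² = (-11809)² = 139452481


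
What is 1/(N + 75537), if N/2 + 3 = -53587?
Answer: -1/31643 ≈ -3.1603e-5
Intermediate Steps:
N = -107180 (N = -6 + 2*(-53587) = -6 - 107174 = -107180)
1/(N + 75537) = 1/(-107180 + 75537) = 1/(-31643) = -1/31643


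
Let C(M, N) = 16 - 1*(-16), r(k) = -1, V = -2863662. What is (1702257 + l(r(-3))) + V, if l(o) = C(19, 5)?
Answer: -1161373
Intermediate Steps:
C(M, N) = 32 (C(M, N) = 16 + 16 = 32)
l(o) = 32
(1702257 + l(r(-3))) + V = (1702257 + 32) - 2863662 = 1702289 - 2863662 = -1161373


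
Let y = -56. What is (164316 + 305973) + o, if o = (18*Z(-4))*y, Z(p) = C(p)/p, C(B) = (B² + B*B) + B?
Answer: 477345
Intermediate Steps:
C(B) = B + 2*B² (C(B) = (B² + B²) + B = 2*B² + B = B + 2*B²)
Z(p) = 1 + 2*p (Z(p) = (p*(1 + 2*p))/p = 1 + 2*p)
o = 7056 (o = (18*(1 + 2*(-4)))*(-56) = (18*(1 - 8))*(-56) = (18*(-7))*(-56) = -126*(-56) = 7056)
(164316 + 305973) + o = (164316 + 305973) + 7056 = 470289 + 7056 = 477345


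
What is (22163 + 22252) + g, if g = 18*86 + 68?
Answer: 46031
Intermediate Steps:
g = 1616 (g = 1548 + 68 = 1616)
(22163 + 22252) + g = (22163 + 22252) + 1616 = 44415 + 1616 = 46031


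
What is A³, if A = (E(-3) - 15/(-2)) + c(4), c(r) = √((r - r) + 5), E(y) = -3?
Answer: 1269/8 + 263*√5/4 ≈ 305.65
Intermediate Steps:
c(r) = √5 (c(r) = √(0 + 5) = √5)
A = 9/2 + √5 (A = (-3 - 15/(-2)) + √5 = (-3 - 15*(-½)) + √5 = (-3 + 15/2) + √5 = 9/2 + √5 ≈ 6.7361)
A³ = (9/2 + √5)³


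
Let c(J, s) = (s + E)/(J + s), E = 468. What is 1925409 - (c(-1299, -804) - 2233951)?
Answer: 2915711248/701 ≈ 4.1594e+6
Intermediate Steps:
c(J, s) = (468 + s)/(J + s) (c(J, s) = (s + 468)/(J + s) = (468 + s)/(J + s))
1925409 - (c(-1299, -804) - 2233951) = 1925409 - ((468 - 804)/(-1299 - 804) - 2233951) = 1925409 - (-336/(-2103) - 2233951) = 1925409 - (-1/2103*(-336) - 2233951) = 1925409 - (112/701 - 2233951) = 1925409 - 1*(-1565999539/701) = 1925409 + 1565999539/701 = 2915711248/701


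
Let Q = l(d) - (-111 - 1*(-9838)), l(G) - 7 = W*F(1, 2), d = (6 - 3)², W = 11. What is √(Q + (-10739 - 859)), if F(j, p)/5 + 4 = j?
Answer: 3*I*√2387 ≈ 146.57*I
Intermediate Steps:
F(j, p) = -20 + 5*j
d = 9 (d = 3² = 9)
l(G) = -158 (l(G) = 7 + 11*(-20 + 5*1) = 7 + 11*(-20 + 5) = 7 + 11*(-15) = 7 - 165 = -158)
Q = -9885 (Q = -158 - (-111 - 1*(-9838)) = -158 - (-111 + 9838) = -158 - 1*9727 = -158 - 9727 = -9885)
√(Q + (-10739 - 859)) = √(-9885 + (-10739 - 859)) = √(-9885 - 11598) = √(-21483) = 3*I*√2387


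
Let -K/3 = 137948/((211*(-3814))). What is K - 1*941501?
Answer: -378838140955/402377 ≈ -9.4150e+5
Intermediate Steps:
K = 206922/402377 (K = -413844/(211*(-3814)) = -413844/(-804754) = -413844*(-1)/804754 = -3*(-68974/402377) = 206922/402377 ≈ 0.51425)
K - 1*941501 = 206922/402377 - 1*941501 = 206922/402377 - 941501 = -378838140955/402377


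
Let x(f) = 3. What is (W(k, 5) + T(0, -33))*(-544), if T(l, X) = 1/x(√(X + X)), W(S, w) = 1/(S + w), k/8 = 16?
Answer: -73984/399 ≈ -185.42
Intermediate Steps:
k = 128 (k = 8*16 = 128)
T(l, X) = ⅓ (T(l, X) = 1/3 = ⅓)
(W(k, 5) + T(0, -33))*(-544) = (1/(128 + 5) + ⅓)*(-544) = (1/133 + ⅓)*(-544) = (136/399)*(-544) = -73984/399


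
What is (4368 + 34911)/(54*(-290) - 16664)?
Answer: -39279/32324 ≈ -1.2152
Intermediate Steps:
(4368 + 34911)/(54*(-290) - 16664) = 39279/(-15660 - 16664) = 39279/(-32324) = 39279*(-1/32324) = -39279/32324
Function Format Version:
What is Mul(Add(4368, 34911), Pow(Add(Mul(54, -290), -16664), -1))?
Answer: Rational(-39279, 32324) ≈ -1.2152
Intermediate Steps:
Mul(Add(4368, 34911), Pow(Add(Mul(54, -290), -16664), -1)) = Mul(39279, Pow(Add(-15660, -16664), -1)) = Mul(39279, Pow(-32324, -1)) = Mul(39279, Rational(-1, 32324)) = Rational(-39279, 32324)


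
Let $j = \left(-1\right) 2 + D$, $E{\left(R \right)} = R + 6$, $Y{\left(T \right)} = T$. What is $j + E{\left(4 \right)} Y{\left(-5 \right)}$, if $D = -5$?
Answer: $-57$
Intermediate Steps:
$E{\left(R \right)} = 6 + R$
$j = -7$ ($j = \left(-1\right) 2 - 5 = -2 - 5 = -7$)
$j + E{\left(4 \right)} Y{\left(-5 \right)} = -7 + \left(6 + 4\right) \left(-5\right) = -7 + 10 \left(-5\right) = -7 - 50 = -57$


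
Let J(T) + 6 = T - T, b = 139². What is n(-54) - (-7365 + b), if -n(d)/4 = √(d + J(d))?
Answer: -11956 - 8*I*√15 ≈ -11956.0 - 30.984*I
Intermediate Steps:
b = 19321
J(T) = -6 (J(T) = -6 + (T - T) = -6 + 0 = -6)
n(d) = -4*√(-6 + d) (n(d) = -4*√(d - 6) = -4*√(-6 + d))
n(-54) - (-7365 + b) = -4*√(-6 - 54) - (-7365 + 19321) = -8*I*√15 - 1*11956 = -8*I*√15 - 11956 = -11956 - 8*I*√15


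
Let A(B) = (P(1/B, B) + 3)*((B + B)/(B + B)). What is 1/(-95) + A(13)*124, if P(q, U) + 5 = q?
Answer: -294513/1235 ≈ -238.47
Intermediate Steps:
P(q, U) = -5 + q
A(B) = -2 + 1/B (A(B) = ((-5 + 1/B) + 3)*((B + B)/(B + B)) = ((-5 + 1/B) + 3)*((2*B)/((2*B))) = (-2 + 1/B)*((2*B)*(1/(2*B))) = (-2 + 1/B)*1 = -2 + 1/B)
1/(-95) + A(13)*124 = 1/(-95) + (-2 + 1/13)*124 = -1/95 + (-2 + 1/13)*124 = -1/95 - 25/13*124 = -1/95 - 3100/13 = -294513/1235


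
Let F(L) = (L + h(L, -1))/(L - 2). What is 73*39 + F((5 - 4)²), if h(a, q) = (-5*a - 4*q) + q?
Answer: 2848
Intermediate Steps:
h(a, q) = -5*a - 3*q
F(L) = (3 - 4*L)/(-2 + L) (F(L) = (L + (-5*L - 3*(-1)))/(L - 2) = (L + (-5*L + 3))/(-2 + L) = (L + (3 - 5*L))/(-2 + L) = (3 - 4*L)/(-2 + L))
73*39 + F((5 - 4)²) = 73*39 + (3 - 4*(5 - 4)²)/(-2 + (5 - 4)²) = 2847 + (3 - 4*1²)/(-2 + 1²) = 2847 + (3 - 4*1)/(-2 + 1) = 2847 + (3 - 4)/(-1) = 2847 - 1*(-1) = 2847 + 1 = 2848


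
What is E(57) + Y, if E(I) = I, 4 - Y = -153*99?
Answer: 15208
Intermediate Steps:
Y = 15151 (Y = 4 - (-153)*99 = 4 - 1*(-15147) = 4 + 15147 = 15151)
E(57) + Y = 57 + 15151 = 15208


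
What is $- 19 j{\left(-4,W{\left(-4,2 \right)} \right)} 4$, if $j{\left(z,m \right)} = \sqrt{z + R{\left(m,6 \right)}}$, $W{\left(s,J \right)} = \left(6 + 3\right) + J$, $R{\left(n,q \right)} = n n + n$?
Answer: $- 608 \sqrt{2} \approx -859.84$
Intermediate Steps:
$R{\left(n,q \right)} = n + n^{2}$ ($R{\left(n,q \right)} = n^{2} + n = n + n^{2}$)
$W{\left(s,J \right)} = 9 + J$
$j{\left(z,m \right)} = \sqrt{z + m \left(1 + m\right)}$
$- 19 j{\left(-4,W{\left(-4,2 \right)} \right)} 4 = - 19 \sqrt{-4 + \left(9 + 2\right) \left(1 + \left(9 + 2\right)\right)} 4 = - 19 \sqrt{-4 + 11 \left(1 + 11\right)} 4 = - 19 \sqrt{-4 + 11 \cdot 12} \cdot 4 = - 19 \sqrt{-4 + 132} \cdot 4 = - 19 \sqrt{128} \cdot 4 = - 19 \cdot 8 \sqrt{2} \cdot 4 = - 152 \sqrt{2} \cdot 4 = - 608 \sqrt{2}$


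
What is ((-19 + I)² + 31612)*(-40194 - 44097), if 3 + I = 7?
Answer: -2683572567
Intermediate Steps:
I = 4 (I = -3 + 7 = 4)
((-19 + I)² + 31612)*(-40194 - 44097) = ((-19 + 4)² + 31612)*(-40194 - 44097) = ((-15)² + 31612)*(-84291) = (225 + 31612)*(-84291) = 31837*(-84291) = -2683572567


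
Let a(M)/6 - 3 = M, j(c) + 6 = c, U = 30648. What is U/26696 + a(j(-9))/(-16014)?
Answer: 10264983/8906453 ≈ 1.1525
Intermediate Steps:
j(c) = -6 + c
a(M) = 18 + 6*M
U/26696 + a(j(-9))/(-16014) = 30648/26696 + (18 + 6*(-6 - 9))/(-16014) = 30648*(1/26696) + (18 + 6*(-15))*(-1/16014) = 3831/3337 + (18 - 90)*(-1/16014) = 3831/3337 - 72*(-1/16014) = 3831/3337 + 12/2669 = 10264983/8906453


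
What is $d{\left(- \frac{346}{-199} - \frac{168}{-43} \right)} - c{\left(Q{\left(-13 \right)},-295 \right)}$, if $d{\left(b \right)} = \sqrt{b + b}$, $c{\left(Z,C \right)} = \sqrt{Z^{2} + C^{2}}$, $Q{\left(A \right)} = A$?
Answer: $- \sqrt{87194} + \frac{2 \sqrt{206694335}}{8557} \approx -291.93$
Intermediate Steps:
$c{\left(Z,C \right)} = \sqrt{C^{2} + Z^{2}}$
$d{\left(b \right)} = \sqrt{2} \sqrt{b}$ ($d{\left(b \right)} = \sqrt{2 b} = \sqrt{2} \sqrt{b}$)
$d{\left(- \frac{346}{-199} - \frac{168}{-43} \right)} - c{\left(Q{\left(-13 \right)},-295 \right)} = \sqrt{2} \sqrt{- \frac{346}{-199} - \frac{168}{-43}} - \sqrt{\left(-295\right)^{2} + \left(-13\right)^{2}} = \sqrt{2} \sqrt{\left(-346\right) \left(- \frac{1}{199}\right) - - \frac{168}{43}} - \sqrt{87025 + 169} = \sqrt{2} \sqrt{\frac{346}{199} + \frac{168}{43}} - \sqrt{87194} = \sqrt{2} \sqrt{\frac{48310}{8557}} - \sqrt{87194} = \sqrt{2} \frac{\sqrt{413388670}}{8557} - \sqrt{87194} = \frac{2 \sqrt{206694335}}{8557} - \sqrt{87194} = - \sqrt{87194} + \frac{2 \sqrt{206694335}}{8557}$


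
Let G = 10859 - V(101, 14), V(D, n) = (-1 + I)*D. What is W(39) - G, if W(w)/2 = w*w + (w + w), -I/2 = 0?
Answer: -7762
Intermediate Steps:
I = 0 (I = -2*0 = 0)
V(D, n) = -D (V(D, n) = (-1 + 0)*D = -D)
G = 10960 (G = 10859 - (-1)*101 = 10859 - 1*(-101) = 10859 + 101 = 10960)
W(w) = 2*w**2 + 4*w (W(w) = 2*(w*w + (w + w)) = 2*(w**2 + 2*w) = 2*w**2 + 4*w)
W(39) - G = 2*39*(2 + 39) - 1*10960 = 2*39*41 - 10960 = 3198 - 10960 = -7762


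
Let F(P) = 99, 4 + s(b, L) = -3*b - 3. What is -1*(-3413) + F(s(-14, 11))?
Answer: 3512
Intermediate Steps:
s(b, L) = -7 - 3*b (s(b, L) = -4 + (-3*b - 3) = -4 + (-3 - 3*b) = -7 - 3*b)
-1*(-3413) + F(s(-14, 11)) = -1*(-3413) + 99 = 3413 + 99 = 3512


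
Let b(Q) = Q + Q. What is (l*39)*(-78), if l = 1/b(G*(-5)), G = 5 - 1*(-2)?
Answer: 1521/35 ≈ 43.457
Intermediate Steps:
G = 7 (G = 5 + 2 = 7)
b(Q) = 2*Q
l = -1/70 (l = 1/(2*(7*(-5))) = 1/(2*(-35)) = 1/(-70) = -1/70 ≈ -0.014286)
(l*39)*(-78) = -1/70*39*(-78) = -39/70*(-78) = 1521/35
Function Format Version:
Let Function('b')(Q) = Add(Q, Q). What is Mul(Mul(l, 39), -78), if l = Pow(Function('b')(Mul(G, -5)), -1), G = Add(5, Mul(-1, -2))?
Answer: Rational(1521, 35) ≈ 43.457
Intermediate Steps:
G = 7 (G = Add(5, 2) = 7)
Function('b')(Q) = Mul(2, Q)
l = Rational(-1, 70) (l = Pow(Mul(2, Mul(7, -5)), -1) = Pow(Mul(2, -35), -1) = Pow(-70, -1) = Rational(-1, 70) ≈ -0.014286)
Mul(Mul(l, 39), -78) = Mul(Mul(Rational(-1, 70), 39), -78) = Mul(Rational(-39, 70), -78) = Rational(1521, 35)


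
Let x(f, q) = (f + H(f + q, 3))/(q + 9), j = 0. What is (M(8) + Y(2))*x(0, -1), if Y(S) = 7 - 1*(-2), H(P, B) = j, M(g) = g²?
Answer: 0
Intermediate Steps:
H(P, B) = 0
Y(S) = 9 (Y(S) = 7 + 2 = 9)
x(f, q) = f/(9 + q) (x(f, q) = (f + 0)/(q + 9) = f/(9 + q))
(M(8) + Y(2))*x(0, -1) = (8² + 9)*(0/(9 - 1)) = (64 + 9)*(0/8) = 73*(0*(⅛)) = 73*0 = 0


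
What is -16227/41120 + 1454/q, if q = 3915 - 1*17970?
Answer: -57571793/115588320 ≈ -0.49808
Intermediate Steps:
q = -14055 (q = 3915 - 17970 = -14055)
-16227/41120 + 1454/q = -16227/41120 + 1454/(-14055) = -16227*1/41120 + 1454*(-1/14055) = -16227/41120 - 1454/14055 = -57571793/115588320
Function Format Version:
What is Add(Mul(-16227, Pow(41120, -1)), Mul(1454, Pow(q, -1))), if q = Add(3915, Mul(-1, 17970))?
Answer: Rational(-57571793, 115588320) ≈ -0.49808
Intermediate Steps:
q = -14055 (q = Add(3915, -17970) = -14055)
Add(Mul(-16227, Pow(41120, -1)), Mul(1454, Pow(q, -1))) = Add(Mul(-16227, Pow(41120, -1)), Mul(1454, Pow(-14055, -1))) = Add(Mul(-16227, Rational(1, 41120)), Mul(1454, Rational(-1, 14055))) = Add(Rational(-16227, 41120), Rational(-1454, 14055)) = Rational(-57571793, 115588320)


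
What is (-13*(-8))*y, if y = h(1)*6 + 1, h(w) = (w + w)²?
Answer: 2600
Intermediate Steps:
h(w) = 4*w² (h(w) = (2*w)² = 4*w²)
y = 25 (y = (4*1²)*6 + 1 = (4*1)*6 + 1 = 4*6 + 1 = 24 + 1 = 25)
(-13*(-8))*y = -13*(-8)*25 = 104*25 = 2600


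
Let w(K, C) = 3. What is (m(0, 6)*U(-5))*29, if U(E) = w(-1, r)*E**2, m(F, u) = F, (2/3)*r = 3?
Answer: 0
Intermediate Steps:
r = 9/2 (r = (3/2)*3 = 9/2 ≈ 4.5000)
U(E) = 3*E**2
(m(0, 6)*U(-5))*29 = (0*(3*(-5)**2))*29 = (0*(3*25))*29 = (0*75)*29 = 0*29 = 0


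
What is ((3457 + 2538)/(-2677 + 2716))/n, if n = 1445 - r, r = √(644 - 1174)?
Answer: 1732555/16290729 + 1199*I*√530/16290729 ≈ 0.10635 + 0.0016944*I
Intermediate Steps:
r = I*√530 (r = √(-530) = I*√530 ≈ 23.022*I)
n = 1445 - I*√530 ≈ 1445.0 - 23.022*I
((3457 + 2538)/(-2677 + 2716))/n = ((3457 + 2538)/(-2677 + 2716))/(1445 - I*√530) = (5995/39)/(1445 - I*√530) = (5995*(1/39))/(1445 - I*√530) = 5995/(39*(1445 - I*√530))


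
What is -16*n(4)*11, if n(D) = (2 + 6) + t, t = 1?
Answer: -1584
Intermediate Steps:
n(D) = 9 (n(D) = (2 + 6) + 1 = 8 + 1 = 9)
-16*n(4)*11 = -16*9*11 = -144*11 = -1584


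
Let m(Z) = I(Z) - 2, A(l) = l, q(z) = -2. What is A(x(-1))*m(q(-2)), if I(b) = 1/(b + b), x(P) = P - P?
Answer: 0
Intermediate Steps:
x(P) = 0
I(b) = 1/(2*b)
m(Z) = -2 + 1/(2*Z) (m(Z) = 1/(2*Z) - 2 = -2 + 1/(2*Z))
A(x(-1))*m(q(-2)) = 0*(-2 + (½)/(-2)) = 0*(-2 + (½)*(-½)) = 0*(-2 - ¼) = 0*(-9/4) = 0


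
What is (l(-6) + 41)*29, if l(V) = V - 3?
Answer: 928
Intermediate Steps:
l(V) = -3 + V
(l(-6) + 41)*29 = ((-3 - 6) + 41)*29 = (-9 + 41)*29 = 32*29 = 928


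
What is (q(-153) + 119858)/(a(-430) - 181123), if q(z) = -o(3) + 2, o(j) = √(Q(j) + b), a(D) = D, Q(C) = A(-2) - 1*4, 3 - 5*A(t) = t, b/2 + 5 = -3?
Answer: -119860/181553 + I*√19/181553 ≈ -0.66019 + 2.4009e-5*I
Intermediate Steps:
b = -16 (b = -10 + 2*(-3) = -10 - 6 = -16)
A(t) = ⅗ - t/5
Q(C) = -3 (Q(C) = (⅗ - ⅕*(-2)) - 1*4 = (⅗ + ⅖) - 4 = 1 - 4 = -3)
o(j) = I*√19 (o(j) = √(-3 - 16) = √(-19) = I*√19)
q(z) = 2 - I*√19 (q(z) = -I*√19 + 2 = 2 - I*√19)
(q(-153) + 119858)/(a(-430) - 181123) = ((2 - I*√19) + 119858)/(-430 - 181123) = (119860 - I*√19)/(-181553) = (119860 - I*√19)*(-1/181553) = -119860/181553 + I*√19/181553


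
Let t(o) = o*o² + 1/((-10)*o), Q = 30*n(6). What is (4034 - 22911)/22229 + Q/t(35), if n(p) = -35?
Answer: -97147373291/111191303007 ≈ -0.87370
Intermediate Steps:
Q = -1050 (Q = 30*(-35) = -1050)
t(o) = o³ - 1/(10*o)
(4034 - 22911)/22229 + Q/t(35) = (4034 - 22911)/22229 - 1050*35/(-⅒ + 35⁴) = -18877*1/22229 - 1050*35/(-⅒ + 1500625) = -18877/22229 - 1050/((1/35)*(15006249/10)) = -18877/22229 - 1050/15006249/350 = -18877/22229 - 1050*350/15006249 = -18877/22229 - 122500/5002083 = -97147373291/111191303007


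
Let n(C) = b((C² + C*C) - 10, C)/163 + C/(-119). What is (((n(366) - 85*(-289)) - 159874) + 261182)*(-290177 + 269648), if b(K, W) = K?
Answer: -50776002849069/19397 ≈ -2.6177e+9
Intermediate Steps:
n(C) = -10/163 - C/119 + 2*C²/163 (n(C) = ((C² + C*C) - 10)/163 + C/(-119) = ((C² + C²) - 10)*(1/163) + C*(-1/119) = (2*C² - 10)*(1/163) - C/119 = (-10 + 2*C²)*(1/163) - C/119 = (-10/163 + 2*C²/163) - C/119 = -10/163 - C/119 + 2*C²/163)
(((n(366) - 85*(-289)) - 159874) + 261182)*(-290177 + 269648) = ((((-10/163 - 1/119*366 + (2/163)*366²) - 85*(-289)) - 159874) + 261182)*(-290177 + 269648) = ((((-10/163 - 366/119 + (2/163)*133956) + 24565) - 159874) + 261182)*(-20529) = ((((-10/163 - 366/119 + 267912/163) + 24565) - 159874) + 261182)*(-20529) = (((31820680/19397 + 24565) - 159874) + 261182)*(-20529) = ((508307985/19397 - 159874) + 261182)*(-20529) = (-2592767993/19397 + 261182)*(-20529) = (2473379261/19397)*(-20529) = -50776002849069/19397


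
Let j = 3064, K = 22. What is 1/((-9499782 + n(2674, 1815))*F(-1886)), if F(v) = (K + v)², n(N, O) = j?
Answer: -1/32996308704128 ≈ -3.0306e-14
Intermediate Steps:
n(N, O) = 3064
F(v) = (22 + v)²
1/((-9499782 + n(2674, 1815))*F(-1886)) = 1/((-9499782 + 3064)*((22 - 1886)²)) = 1/((-9496718)*((-1864)²)) = -1/9496718/3474496 = -1/9496718*1/3474496 = -1/32996308704128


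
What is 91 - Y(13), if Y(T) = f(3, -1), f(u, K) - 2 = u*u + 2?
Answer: 78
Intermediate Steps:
f(u, K) = 4 + u**2 (f(u, K) = 2 + (u*u + 2) = 2 + (u**2 + 2) = 2 + (2 + u**2) = 4 + u**2)
Y(T) = 13 (Y(T) = 4 + 3**2 = 4 + 9 = 13)
91 - Y(13) = 91 - 1*13 = 91 - 13 = 78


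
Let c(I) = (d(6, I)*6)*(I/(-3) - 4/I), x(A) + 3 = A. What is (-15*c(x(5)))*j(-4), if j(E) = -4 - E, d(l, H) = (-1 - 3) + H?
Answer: 0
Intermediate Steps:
d(l, H) = -4 + H
x(A) = -3 + A
c(I) = (-24 + 6*I)*(-4/I - I/3) (c(I) = ((-4 + I)*6)*(I/(-3) - 4/I) = (-24 + 6*I)*(I*(-⅓) - 4/I) = (-24 + 6*I)*(-I/3 - 4/I) = (-24 + 6*I)*(-4/I - I/3))
(-15*c(x(5)))*j(-4) = (-(-30)*(-4 + (-3 + 5))*(12 + (-3 + 5)²)/(-3 + 5))*(-4 - 1*(-4)) = (-(-30)*(-4 + 2)*(12 + 2²)/2)*(-4 + 4) = -(-30)*(-2)*(12 + 4)/2*0 = -(-30)*(-2)*16/2*0 = -15*32*0 = -480*0 = 0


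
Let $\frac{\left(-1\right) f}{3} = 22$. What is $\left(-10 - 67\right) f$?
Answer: $5082$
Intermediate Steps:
$f = -66$ ($f = \left(-3\right) 22 = -66$)
$\left(-10 - 67\right) f = \left(-10 - 67\right) \left(-66\right) = \left(-77\right) \left(-66\right) = 5082$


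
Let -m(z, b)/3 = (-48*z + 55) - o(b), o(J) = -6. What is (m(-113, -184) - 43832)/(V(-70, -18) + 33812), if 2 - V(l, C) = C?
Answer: -60287/33832 ≈ -1.7820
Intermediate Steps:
V(l, C) = 2 - C
m(z, b) = -183 + 144*z (m(z, b) = -3*((-48*z + 55) - 1*(-6)) = -3*((55 - 48*z) + 6) = -3*(61 - 48*z) = -183 + 144*z)
(m(-113, -184) - 43832)/(V(-70, -18) + 33812) = ((-183 + 144*(-113)) - 43832)/((2 - 1*(-18)) + 33812) = ((-183 - 16272) - 43832)/((2 + 18) + 33812) = (-16455 - 43832)/(20 + 33812) = -60287/33832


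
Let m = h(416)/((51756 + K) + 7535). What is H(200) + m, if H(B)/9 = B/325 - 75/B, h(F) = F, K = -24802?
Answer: 600253/275912 ≈ 2.1755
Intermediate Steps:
H(B) = -675/B + 9*B/325 (H(B) = 9*(B/325 - 75/B) = 9*(-75/B + B/325) = -675/B + 9*B/325)
m = 32/2653 (m = 416/((51756 - 24802) + 7535) = 416/(26954 + 7535) = 416/34489 = 416*(1/34489) = 32/2653 ≈ 0.012062)
H(200) + m = (-675/200 + (9/325)*200) + 32/2653 = (-675*1/200 + 72/13) + 32/2653 = (-27/8 + 72/13) + 32/2653 = 225/104 + 32/2653 = 600253/275912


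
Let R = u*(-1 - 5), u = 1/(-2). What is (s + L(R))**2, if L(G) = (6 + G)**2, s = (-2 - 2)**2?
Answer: 9409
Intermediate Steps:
u = -1/2 ≈ -0.50000
s = 16 (s = (-4)**2 = 16)
R = 3 (R = -(-1 - 5)/2 = -1/2*(-6) = 3)
(s + L(R))**2 = (16 + (6 + 3)**2)**2 = (16 + 9**2)**2 = (16 + 81)**2 = 97**2 = 9409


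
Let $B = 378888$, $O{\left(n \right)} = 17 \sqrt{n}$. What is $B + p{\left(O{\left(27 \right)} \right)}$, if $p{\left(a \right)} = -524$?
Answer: $378364$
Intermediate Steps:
$B + p{\left(O{\left(27 \right)} \right)} = 378888 - 524 = 378364$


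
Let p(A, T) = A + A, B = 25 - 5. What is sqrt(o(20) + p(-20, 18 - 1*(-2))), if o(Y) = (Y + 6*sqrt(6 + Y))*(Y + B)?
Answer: 2*sqrt(190 + 60*sqrt(26)) ≈ 44.539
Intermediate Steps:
B = 20
p(A, T) = 2*A
o(Y) = (20 + Y)*(Y + 6*sqrt(6 + Y)) (o(Y) = (Y + 6*sqrt(6 + Y))*(Y + 20) = (Y + 6*sqrt(6 + Y))*(20 + Y) = (20 + Y)*(Y + 6*sqrt(6 + Y)))
sqrt(o(20) + p(-20, 18 - 1*(-2))) = sqrt((20**2 + 20*20 + 120*sqrt(6 + 20) + 6*20*sqrt(6 + 20)) + 2*(-20)) = sqrt((400 + 400 + 120*sqrt(26) + 6*20*sqrt(26)) - 40) = sqrt((400 + 400 + 120*sqrt(26) + 120*sqrt(26)) - 40) = sqrt((800 + 240*sqrt(26)) - 40) = sqrt(760 + 240*sqrt(26))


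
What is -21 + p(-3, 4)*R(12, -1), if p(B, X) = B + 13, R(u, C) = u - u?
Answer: -21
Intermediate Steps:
R(u, C) = 0
p(B, X) = 13 + B
-21 + p(-3, 4)*R(12, -1) = -21 + (13 - 3)*0 = -21 + 10*0 = -21 + 0 = -21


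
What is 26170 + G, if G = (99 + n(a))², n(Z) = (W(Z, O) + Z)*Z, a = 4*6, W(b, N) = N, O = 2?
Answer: 548899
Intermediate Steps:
a = 24
n(Z) = Z*(2 + Z) (n(Z) = (2 + Z)*Z = Z*(2 + Z))
G = 522729 (G = (99 + 24*(2 + 24))² = (99 + 24*26)² = (99 + 624)² = 723² = 522729)
26170 + G = 26170 + 522729 = 548899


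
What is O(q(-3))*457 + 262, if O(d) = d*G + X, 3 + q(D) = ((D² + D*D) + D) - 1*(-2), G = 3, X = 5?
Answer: 21741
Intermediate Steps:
q(D) = -1 + D + 2*D² (q(D) = -3 + (((D² + D*D) + D) - 1*(-2)) = -3 + (((D² + D²) + D) + 2) = -3 + ((2*D² + D) + 2) = -3 + ((D + 2*D²) + 2) = -3 + (2 + D + 2*D²) = -1 + D + 2*D²)
O(d) = 5 + 3*d (O(d) = d*3 + 5 = 3*d + 5 = 5 + 3*d)
O(q(-3))*457 + 262 = (5 + 3*(-1 - 3 + 2*(-3)²))*457 + 262 = (5 + 3*(-1 - 3 + 2*9))*457 + 262 = (5 + 3*(-1 - 3 + 18))*457 + 262 = (5 + 3*14)*457 + 262 = (5 + 42)*457 + 262 = 47*457 + 262 = 21479 + 262 = 21741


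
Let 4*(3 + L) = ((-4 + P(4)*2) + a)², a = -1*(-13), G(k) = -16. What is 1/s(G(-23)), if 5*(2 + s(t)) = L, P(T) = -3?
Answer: -20/43 ≈ -0.46512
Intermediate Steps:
a = 13
L = -¾ (L = -3 + ((-4 - 3*2) + 13)²/4 = -3 + ((-4 - 6) + 13)²/4 = -3 + (-10 + 13)²/4 = -3 + (¼)*3² = -3 + (¼)*9 = -3 + 9/4 = -¾ ≈ -0.75000)
s(t) = -43/20 (s(t) = -2 + (⅕)*(-¾) = -2 - 3/20 = -43/20)
1/s(G(-23)) = 1/(-43/20) = -20/43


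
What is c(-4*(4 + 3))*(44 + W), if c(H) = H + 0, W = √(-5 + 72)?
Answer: -1232 - 28*√67 ≈ -1461.2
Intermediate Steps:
W = √67 ≈ 8.1853
c(H) = H
c(-4*(4 + 3))*(44 + W) = (-4*(4 + 3))*(44 + √67) = (-4*7)*(44 + √67) = -28*(44 + √67) = -1232 - 28*√67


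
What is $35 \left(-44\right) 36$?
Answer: $-55440$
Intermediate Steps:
$35 \left(-44\right) 36 = \left(-1540\right) 36 = -55440$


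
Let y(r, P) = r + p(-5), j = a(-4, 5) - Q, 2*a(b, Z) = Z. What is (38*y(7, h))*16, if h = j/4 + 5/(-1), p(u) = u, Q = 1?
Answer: 1216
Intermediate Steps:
a(b, Z) = Z/2
j = 3/2 (j = (1/2)*5 - 1*1 = 5/2 - 1 = 3/2 ≈ 1.5000)
h = -37/8 (h = (3/2)/4 + 5/(-1) = (3/2)*(1/4) + 5*(-1) = 3/8 - 5 = -37/8 ≈ -4.6250)
y(r, P) = -5 + r (y(r, P) = r - 5 = -5 + r)
(38*y(7, h))*16 = (38*(-5 + 7))*16 = (38*2)*16 = 76*16 = 1216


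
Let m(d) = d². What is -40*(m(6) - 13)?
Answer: -920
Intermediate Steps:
-40*(m(6) - 13) = -40*(6² - 13) = -40*(36 - 13) = -40*23 = -920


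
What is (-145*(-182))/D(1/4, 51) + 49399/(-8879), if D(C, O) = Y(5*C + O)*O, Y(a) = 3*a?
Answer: -642364583/283923783 ≈ -2.2625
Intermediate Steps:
D(C, O) = O*(3*O + 15*C) (D(C, O) = (3*(5*C + O))*O = (3*(O + 5*C))*O = (3*O + 15*C)*O = O*(3*O + 15*C))
(-145*(-182))/D(1/4, 51) + 49399/(-8879) = (-145*(-182))/((3*51*(51 + 5/4))) + 49399/(-8879) = 26390/((3*51*(51 + 5*(¼)))) + 49399*(-1/8879) = 26390/((3*51*(51 + 5/4))) - 49399/8879 = 26390/((3*51*(209/4))) - 49399/8879 = 26390/(31977/4) - 49399/8879 = 26390*(4/31977) - 49399/8879 = 105560/31977 - 49399/8879 = -642364583/283923783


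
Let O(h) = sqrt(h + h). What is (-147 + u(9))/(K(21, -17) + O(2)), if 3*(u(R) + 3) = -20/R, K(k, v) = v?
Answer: 814/81 ≈ 10.049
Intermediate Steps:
u(R) = -3 - 20/(3*R) (u(R) = -3 + (-20/R)/3 = -3 - 20/(3*R))
O(h) = sqrt(2)*sqrt(h) (O(h) = sqrt(2*h) = sqrt(2)*sqrt(h))
(-147 + u(9))/(K(21, -17) + O(2)) = (-147 + (-3 - 20/3/9))/(-17 + sqrt(2)*sqrt(2)) = (-147 + (-3 - 20/3*1/9))/(-17 + 2) = (-147 + (-3 - 20/27))/(-15) = (-147 - 101/27)*(-1/15) = -4070/27*(-1/15) = 814/81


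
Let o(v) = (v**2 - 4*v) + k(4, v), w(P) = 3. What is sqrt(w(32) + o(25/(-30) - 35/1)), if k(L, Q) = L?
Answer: sqrt(51637)/6 ≈ 37.873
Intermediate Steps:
o(v) = 4 + v**2 - 4*v (o(v) = (v**2 - 4*v) + 4 = 4 + v**2 - 4*v)
sqrt(w(32) + o(25/(-30) - 35/1)) = sqrt(3 + (4 + (25/(-30) - 35/1)**2 - 4*(25/(-30) - 35/1))) = sqrt(3 + (4 + (25*(-1/30) - 35*1)**2 - 4*(25*(-1/30) - 35*1))) = sqrt(3 + (4 + (-5/6 - 35)**2 - 4*(-5/6 - 35))) = sqrt(3 + (4 + (-215/6)**2 - 4*(-215/6))) = sqrt(3 + (4 + 46225/36 + 430/3)) = sqrt(3 + 51529/36) = sqrt(51637/36) = sqrt(51637)/6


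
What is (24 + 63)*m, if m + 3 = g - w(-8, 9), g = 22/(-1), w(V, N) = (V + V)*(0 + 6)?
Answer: 6177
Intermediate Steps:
w(V, N) = 12*V (w(V, N) = (2*V)*6 = 12*V)
g = -22 (g = 22*(-1) = -22)
m = 71 (m = -3 + (-22 - 12*(-8)) = -3 + (-22 - 1*(-96)) = -3 + (-22 + 96) = -3 + 74 = 71)
(24 + 63)*m = (24 + 63)*71 = 87*71 = 6177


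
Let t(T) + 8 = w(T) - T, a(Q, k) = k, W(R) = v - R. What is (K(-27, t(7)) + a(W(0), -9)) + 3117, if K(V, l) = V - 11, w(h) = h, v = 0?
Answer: 3070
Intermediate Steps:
W(R) = -R (W(R) = 0 - R = -R)
t(T) = -8 (t(T) = -8 + (T - T) = -8 + 0 = -8)
K(V, l) = -11 + V
(K(-27, t(7)) + a(W(0), -9)) + 3117 = ((-11 - 27) - 9) + 3117 = (-38 - 9) + 3117 = -47 + 3117 = 3070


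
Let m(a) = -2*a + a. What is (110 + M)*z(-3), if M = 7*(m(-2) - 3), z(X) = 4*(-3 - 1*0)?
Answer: -1236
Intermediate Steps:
m(a) = -a
z(X) = -12 (z(X) = 4*(-3 + 0) = 4*(-3) = -12)
M = -7 (M = 7*(-1*(-2) - 3) = 7*(2 - 3) = 7*(-1) = -7)
(110 + M)*z(-3) = (110 - 7)*(-12) = 103*(-12) = -1236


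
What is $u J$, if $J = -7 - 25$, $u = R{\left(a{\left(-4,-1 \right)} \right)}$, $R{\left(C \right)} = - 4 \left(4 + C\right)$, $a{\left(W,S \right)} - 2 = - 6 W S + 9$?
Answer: $-1152$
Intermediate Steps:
$a{\left(W,S \right)} = 11 - 6 S W$ ($a{\left(W,S \right)} = 2 + \left(- 6 W S + 9\right) = 2 - \left(-9 + 6 S W\right) = 11 - 6 S W$)
$R{\left(C \right)} = -16 - 4 C$
$u = 36$ ($u = -16 - 4 \left(11 - \left(-6\right) \left(-4\right)\right) = -16 - 4 \left(11 - 24\right) = -16 - -52 = -16 + 52 = 36$)
$J = -32$ ($J = -7 - 25 = -32$)
$u J = 36 \left(-32\right) = -1152$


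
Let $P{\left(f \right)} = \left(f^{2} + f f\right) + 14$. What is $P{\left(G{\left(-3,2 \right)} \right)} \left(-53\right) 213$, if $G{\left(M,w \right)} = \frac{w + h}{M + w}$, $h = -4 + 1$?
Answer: $-180624$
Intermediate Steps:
$h = -3$
$G{\left(M,w \right)} = \frac{-3 + w}{M + w}$ ($G{\left(M,w \right)} = \frac{w - 3}{M + w} = \frac{-3 + w}{M + w}$)
$P{\left(f \right)} = 14 + 2 f^{2}$ ($P{\left(f \right)} = \left(f^{2} + f^{2}\right) + 14 = 2 f^{2} + 14 = 14 + 2 f^{2}$)
$P{\left(G{\left(-3,2 \right)} \right)} \left(-53\right) 213 = \left(14 + 2 \left(\frac{-3 + 2}{-3 + 2}\right)^{2}\right) \left(-53\right) 213 = \left(14 + 2 \left(\frac{1}{-1} \left(-1\right)\right)^{2}\right) \left(-53\right) 213 = \left(14 + 2 \left(\left(-1\right) \left(-1\right)\right)^{2}\right) \left(-53\right) 213 = \left(14 + 2 \cdot 1^{2}\right) \left(-53\right) 213 = \left(14 + 2 \cdot 1\right) \left(-53\right) 213 = \left(14 + 2\right) \left(-53\right) 213 = 16 \left(-53\right) 213 = \left(-848\right) 213 = -180624$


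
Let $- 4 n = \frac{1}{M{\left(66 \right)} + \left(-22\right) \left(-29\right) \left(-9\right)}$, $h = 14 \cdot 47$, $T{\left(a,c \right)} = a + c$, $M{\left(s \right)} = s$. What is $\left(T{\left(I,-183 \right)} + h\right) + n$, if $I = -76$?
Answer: $\frac{9058897}{22704} \approx 399.0$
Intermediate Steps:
$h = 658$
$n = \frac{1}{22704}$ ($n = - \frac{1}{4 \left(66 + \left(-22\right) \left(-29\right) \left(-9\right)\right)} = - \frac{1}{4 \left(66 + 638 \left(-9\right)\right)} = - \frac{1}{4 \left(66 - 5742\right)} = - \frac{1}{4 \left(-5676\right)} = \left(- \frac{1}{4}\right) \left(- \frac{1}{5676}\right) = \frac{1}{22704} \approx 4.4045 \cdot 10^{-5}$)
$\left(T{\left(I,-183 \right)} + h\right) + n = \left(\left(-76 - 183\right) + 658\right) + \frac{1}{22704} = \left(-259 + 658\right) + \frac{1}{22704} = 399 + \frac{1}{22704} = \frac{9058897}{22704}$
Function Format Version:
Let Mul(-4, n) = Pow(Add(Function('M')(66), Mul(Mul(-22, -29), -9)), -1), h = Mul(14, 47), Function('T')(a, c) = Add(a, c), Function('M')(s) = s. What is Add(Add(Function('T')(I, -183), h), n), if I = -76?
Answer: Rational(9058897, 22704) ≈ 399.00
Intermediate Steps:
h = 658
n = Rational(1, 22704) (n = Mul(Rational(-1, 4), Pow(Add(66, Mul(Mul(-22, -29), -9)), -1)) = Mul(Rational(-1, 4), Pow(Add(66, Mul(638, -9)), -1)) = Mul(Rational(-1, 4), Pow(Add(66, -5742), -1)) = Mul(Rational(-1, 4), Pow(-5676, -1)) = Mul(Rational(-1, 4), Rational(-1, 5676)) = Rational(1, 22704) ≈ 4.4045e-5)
Add(Add(Function('T')(I, -183), h), n) = Add(Add(Add(-76, -183), 658), Rational(1, 22704)) = Add(Add(-259, 658), Rational(1, 22704)) = Add(399, Rational(1, 22704)) = Rational(9058897, 22704)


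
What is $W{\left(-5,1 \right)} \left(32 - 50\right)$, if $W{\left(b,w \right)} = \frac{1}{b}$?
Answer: $\frac{18}{5} \approx 3.6$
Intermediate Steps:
$W{\left(-5,1 \right)} \left(32 - 50\right) = \frac{32 - 50}{-5} = \left(- \frac{1}{5}\right) \left(-18\right) = \frac{18}{5}$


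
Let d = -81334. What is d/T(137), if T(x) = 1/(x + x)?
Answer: -22285516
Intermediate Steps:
T(x) = 1/(2*x)
d/T(137) = -81334/((½)/137) = -81334/((½)*(1/137)) = -81334/1/274 = -81334*274 = -22285516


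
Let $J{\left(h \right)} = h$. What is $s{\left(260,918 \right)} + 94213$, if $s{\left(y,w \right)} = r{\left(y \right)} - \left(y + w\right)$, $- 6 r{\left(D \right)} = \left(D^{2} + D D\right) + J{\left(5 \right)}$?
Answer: $\frac{423005}{6} \approx 70501.0$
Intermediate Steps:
$r{\left(D \right)} = - \frac{5}{6} - \frac{D^{2}}{3}$ ($r{\left(D \right)} = - \frac{\left(D^{2} + D D\right) + 5}{6} = - \frac{\left(D^{2} + D^{2}\right) + 5}{6} = - \frac{2 D^{2} + 5}{6} = - \frac{5 + 2 D^{2}}{6} = - \frac{5}{6} - \frac{D^{2}}{3}$)
$s{\left(y,w \right)} = - \frac{5}{6} - w - y - \frac{y^{2}}{3}$ ($s{\left(y,w \right)} = \left(- \frac{5}{6} - \frac{y^{2}}{3}\right) - \left(y + w\right) = \left(- \frac{5}{6} - \frac{y^{2}}{3}\right) - \left(w + y\right) = - \frac{5}{6} - w - y - \frac{y^{2}}{3}$)
$s{\left(260,918 \right)} + 94213 = \left(- \frac{5}{6} - 918 - 260 - \frac{260^{2}}{3}\right) + 94213 = \left(- \frac{5}{6} - 918 - 260 - \frac{67600}{3}\right) + 94213 = - \frac{142273}{6} + 94213 = \frac{423005}{6}$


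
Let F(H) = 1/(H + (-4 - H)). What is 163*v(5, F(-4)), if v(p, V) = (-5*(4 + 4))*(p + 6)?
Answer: -71720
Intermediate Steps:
F(H) = -¼ (F(H) = 1/(-4) = -¼)
v(p, V) = -240 - 40*p (v(p, V) = (-5*8)*(6 + p) = -40*(6 + p) = -240 - 40*p)
163*v(5, F(-4)) = 163*(-240 - 40*5) = 163*(-240 - 200) = 163*(-440) = -71720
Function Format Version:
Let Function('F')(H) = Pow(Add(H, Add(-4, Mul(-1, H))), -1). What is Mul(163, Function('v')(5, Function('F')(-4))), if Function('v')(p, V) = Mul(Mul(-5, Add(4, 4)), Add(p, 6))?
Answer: -71720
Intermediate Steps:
Function('F')(H) = Rational(-1, 4) (Function('F')(H) = Pow(-4, -1) = Rational(-1, 4))
Function('v')(p, V) = Add(-240, Mul(-40, p)) (Function('v')(p, V) = Mul(Mul(-5, 8), Add(6, p)) = Mul(-40, Add(6, p)) = Add(-240, Mul(-40, p)))
Mul(163, Function('v')(5, Function('F')(-4))) = Mul(163, Add(-240, Mul(-40, 5))) = Mul(163, Add(-240, -200)) = Mul(163, -440) = -71720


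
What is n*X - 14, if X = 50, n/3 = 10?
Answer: 1486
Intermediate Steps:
n = 30 (n = 3*10 = 30)
n*X - 14 = 30*50 - 14 = 1500 - 14 = 1486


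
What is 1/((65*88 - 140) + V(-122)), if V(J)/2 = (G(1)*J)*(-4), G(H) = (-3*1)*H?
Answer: 1/2652 ≈ 0.00037707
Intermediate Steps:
G(H) = -3*H
V(J) = 24*J (V(J) = 2*(((-3*1)*J)*(-4)) = 2*(-3*J*(-4)) = 2*(12*J) = 24*J)
1/((65*88 - 140) + V(-122)) = 1/((65*88 - 140) + 24*(-122)) = 1/((5720 - 140) - 2928) = 1/(5580 - 2928) = 1/2652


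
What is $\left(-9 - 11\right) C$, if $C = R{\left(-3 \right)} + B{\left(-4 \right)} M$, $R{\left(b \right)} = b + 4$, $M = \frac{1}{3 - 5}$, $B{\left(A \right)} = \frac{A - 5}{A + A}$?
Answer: $- \frac{35}{4} \approx -8.75$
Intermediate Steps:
$B{\left(A \right)} = \frac{-5 + A}{2 A}$
$M = - \frac{1}{2}$ ($M = \frac{1}{-2} = - \frac{1}{2} \approx -0.5$)
$R{\left(b \right)} = 4 + b$
$C = \frac{7}{16}$ ($C = \left(4 - 3\right) + \frac{-5 - 4}{2 \left(-4\right)} \left(- \frac{1}{2}\right) = 1 + \frac{1}{2} \left(- \frac{1}{4}\right) \left(-9\right) \left(- \frac{1}{2}\right) = 1 + \frac{9}{8} \left(- \frac{1}{2}\right) = 1 - \frac{9}{16} = \frac{7}{16} \approx 0.4375$)
$\left(-9 - 11\right) C = \left(-9 - 11\right) \frac{7}{16} = \left(-20\right) \frac{7}{16} = - \frac{35}{4}$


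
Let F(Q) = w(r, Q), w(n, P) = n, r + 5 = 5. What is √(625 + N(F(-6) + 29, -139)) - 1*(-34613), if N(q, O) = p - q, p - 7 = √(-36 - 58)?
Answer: 34613 + √(603 + I*√94) ≈ 34638.0 + 0.19741*I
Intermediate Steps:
r = 0 (r = -5 + 5 = 0)
p = 7 + I*√94 (p = 7 + √(-36 - 58) = 7 + √(-94) = 7 + I*√94 ≈ 7.0 + 9.6954*I)
F(Q) = 0
N(q, O) = 7 - q + I*√94 (N(q, O) = (7 + I*√94) - q = 7 - q + I*√94)
√(625 + N(F(-6) + 29, -139)) - 1*(-34613) = √(625 + (7 - (0 + 29) + I*√94)) - 1*(-34613) = √(625 + (7 - 1*29 + I*√94)) + 34613 = √(625 + (7 - 29 + I*√94)) + 34613 = √(625 + (-22 + I*√94)) + 34613 = √(603 + I*√94) + 34613 = 34613 + √(603 + I*√94)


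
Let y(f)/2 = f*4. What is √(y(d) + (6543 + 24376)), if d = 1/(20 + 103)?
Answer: √467774535/123 ≈ 175.84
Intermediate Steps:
d = 1/123 ≈ 0.0081301
y(f) = 8*f (y(f) = 2*(f*4) = 2*(4*f) = 8*f)
√(y(d) + (6543 + 24376)) = √(8*(1/123) + (6543 + 24376)) = √(8/123 + 30919) = √(3803045/123) = √467774535/123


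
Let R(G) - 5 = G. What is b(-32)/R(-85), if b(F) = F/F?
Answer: -1/80 ≈ -0.012500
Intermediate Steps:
R(G) = 5 + G
b(F) = 1
b(-32)/R(-85) = 1/(5 - 85) = 1/(-80) = 1*(-1/80) = -1/80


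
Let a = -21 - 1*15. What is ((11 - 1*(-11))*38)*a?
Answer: -30096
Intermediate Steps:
a = -36 (a = -21 - 15 = -36)
((11 - 1*(-11))*38)*a = ((11 - 1*(-11))*38)*(-36) = ((11 + 11)*38)*(-36) = (22*38)*(-36) = 836*(-36) = -30096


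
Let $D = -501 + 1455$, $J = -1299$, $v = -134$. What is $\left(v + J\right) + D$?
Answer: $-479$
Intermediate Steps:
$D = 954$
$\left(v + J\right) + D = \left(-134 - 1299\right) + 954 = -1433 + 954 = -479$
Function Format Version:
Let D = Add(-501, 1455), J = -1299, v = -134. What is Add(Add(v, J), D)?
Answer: -479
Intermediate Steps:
D = 954
Add(Add(v, J), D) = Add(Add(-134, -1299), 954) = Add(-1433, 954) = -479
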